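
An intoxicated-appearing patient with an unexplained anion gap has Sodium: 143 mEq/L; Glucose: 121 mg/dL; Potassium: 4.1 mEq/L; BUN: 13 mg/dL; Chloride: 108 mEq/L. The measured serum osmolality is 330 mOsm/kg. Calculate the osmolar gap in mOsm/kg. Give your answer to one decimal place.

32.6 mOsm/kg

Calculated osmolality = 2·Na + glucose/18 + BUN/2.8
= 2·143 + 121/18 + 13/2.8
= 286 + 6.72 + 4.64
= 297.36 mOsm/kg ≈ 297.4 mOsm/kg
Osmolar gap = measured − calculated = 330 − 297.4 = 32.6 mOsm/kg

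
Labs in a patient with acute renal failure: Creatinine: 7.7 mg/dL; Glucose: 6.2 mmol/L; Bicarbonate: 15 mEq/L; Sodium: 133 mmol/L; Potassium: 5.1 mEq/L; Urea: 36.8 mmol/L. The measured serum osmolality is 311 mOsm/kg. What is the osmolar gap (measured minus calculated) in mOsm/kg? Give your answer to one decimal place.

Calculated osmolality = 2·Na + glucose + urea
= 2·133 + 6.2 + 36.8
= 266 + 6.20 + 36.80
= 309 mOsm/kg ≈ 309.0 mOsm/kg
Osmolar gap = measured − calculated = 311 − 309.0 = 2.0 mOsm/kg

2.0 mOsm/kg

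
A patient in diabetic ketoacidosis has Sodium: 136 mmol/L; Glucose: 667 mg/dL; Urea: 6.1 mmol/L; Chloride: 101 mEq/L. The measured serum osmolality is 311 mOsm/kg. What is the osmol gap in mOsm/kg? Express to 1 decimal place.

Calculated osmolality = 2·Na + glucose/18 + urea
= 2·136 + 667/18 + 6.1
= 272 + 37.06 + 6.10
= 315.16 mOsm/kg ≈ 315.2 mOsm/kg
Osmolar gap = measured − calculated = 311 − 315.2 = -4.2 mOsm/kg

-4.2 mOsm/kg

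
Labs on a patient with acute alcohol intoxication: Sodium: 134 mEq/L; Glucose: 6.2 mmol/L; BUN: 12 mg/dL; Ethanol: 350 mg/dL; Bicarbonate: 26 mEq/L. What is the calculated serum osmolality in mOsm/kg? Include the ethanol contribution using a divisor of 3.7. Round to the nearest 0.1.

373.1 mOsm/kg

Calculated osmolality = 2·Na + glucose + BUN/2.8 + ethanol/3.7
= 2·134 + 6.2 + 12/2.8 + 350/3.7
= 268 + 6.20 + 4.29 + 94.59
= 373.08 mOsm/kg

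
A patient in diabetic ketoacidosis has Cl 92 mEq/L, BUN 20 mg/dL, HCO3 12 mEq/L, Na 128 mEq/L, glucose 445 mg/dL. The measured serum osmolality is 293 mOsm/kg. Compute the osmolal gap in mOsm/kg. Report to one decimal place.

5.1 mOsm/kg

Calculated osmolality = 2·Na + glucose/18 + BUN/2.8
= 2·128 + 445/18 + 20/2.8
= 256 + 24.72 + 7.14
= 287.86 mOsm/kg ≈ 287.9 mOsm/kg
Osmolar gap = measured − calculated = 293 − 287.9 = 5.1 mOsm/kg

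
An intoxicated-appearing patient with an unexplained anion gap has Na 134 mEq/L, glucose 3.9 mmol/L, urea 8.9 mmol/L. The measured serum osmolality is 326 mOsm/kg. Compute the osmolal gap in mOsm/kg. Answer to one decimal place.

45.2 mOsm/kg

Calculated osmolality = 2·Na + glucose + urea
= 2·134 + 3.9 + 8.9
= 268 + 3.90 + 8.90
= 280.8 mOsm/kg ≈ 280.8 mOsm/kg
Osmolar gap = measured − calculated = 326 − 280.8 = 45.2 mOsm/kg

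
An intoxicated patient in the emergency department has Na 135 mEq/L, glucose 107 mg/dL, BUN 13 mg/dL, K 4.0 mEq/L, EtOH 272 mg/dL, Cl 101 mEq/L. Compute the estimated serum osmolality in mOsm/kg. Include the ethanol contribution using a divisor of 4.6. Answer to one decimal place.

Calculated osmolality = 2·Na + glucose/18 + BUN/2.8 + ethanol/4.6
= 2·135 + 107/18 + 13/2.8 + 272/4.6
= 270 + 5.94 + 4.64 + 59.13
= 339.71 mOsm/kg

339.7 mOsm/kg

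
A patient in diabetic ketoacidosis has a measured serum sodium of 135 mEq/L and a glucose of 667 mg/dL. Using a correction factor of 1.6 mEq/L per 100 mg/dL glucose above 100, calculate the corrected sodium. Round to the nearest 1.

Corrected Na = measured Na + 1.6 · (glucose − 100)/100
= 135 + 1.6 · (667 − 100)/100
= 135 + 9.1
= 144.1 mEq/L

144 mEq/L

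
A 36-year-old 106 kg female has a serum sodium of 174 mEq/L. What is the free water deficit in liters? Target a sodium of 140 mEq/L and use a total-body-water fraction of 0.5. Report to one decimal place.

TBW = 0.5 · 106 = 53 L
Free water deficit = TBW · (Na/140 − 1)
= 53 · (174/140 − 1)
= 53 · 0.2429
= 12.87 L

12.9 L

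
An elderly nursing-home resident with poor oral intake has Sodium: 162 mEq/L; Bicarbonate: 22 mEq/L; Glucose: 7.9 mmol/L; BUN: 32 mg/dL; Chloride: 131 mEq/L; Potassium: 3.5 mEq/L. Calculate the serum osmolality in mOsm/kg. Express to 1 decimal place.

Calculated osmolality = 2·Na + glucose + BUN/2.8
= 2·162 + 7.9 + 32/2.8
= 324 + 7.90 + 11.43
= 343.33 mOsm/kg

343.3 mOsm/kg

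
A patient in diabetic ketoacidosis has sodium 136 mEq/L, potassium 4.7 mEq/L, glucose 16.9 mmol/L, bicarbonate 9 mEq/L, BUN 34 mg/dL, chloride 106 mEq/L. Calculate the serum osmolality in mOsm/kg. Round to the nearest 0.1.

Calculated osmolality = 2·Na + glucose + BUN/2.8
= 2·136 + 16.9 + 34/2.8
= 272 + 16.90 + 12.14
= 301.04 mOsm/kg

301.0 mOsm/kg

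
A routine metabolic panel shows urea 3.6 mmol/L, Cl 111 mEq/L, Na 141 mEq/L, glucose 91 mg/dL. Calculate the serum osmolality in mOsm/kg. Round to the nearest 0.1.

290.7 mOsm/kg

Calculated osmolality = 2·Na + glucose/18 + urea
= 2·141 + 91/18 + 3.6
= 282 + 5.06 + 3.60
= 290.66 mOsm/kg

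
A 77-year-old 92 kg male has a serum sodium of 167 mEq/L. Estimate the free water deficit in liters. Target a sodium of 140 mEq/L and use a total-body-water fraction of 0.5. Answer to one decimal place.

TBW = 0.5 · 92 = 46 L
Free water deficit = TBW · (Na/140 − 1)
= 46 · (167/140 − 1)
= 46 · 0.1929
= 8.87 L

8.9 L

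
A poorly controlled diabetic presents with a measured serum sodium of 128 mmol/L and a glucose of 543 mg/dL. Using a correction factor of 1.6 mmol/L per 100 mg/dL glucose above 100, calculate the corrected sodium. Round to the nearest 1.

Corrected Na = measured Na + 1.6 · (glucose − 100)/100
= 128 + 1.6 · (543 − 100)/100
= 128 + 7.1
= 135.1 mmol/L

135 mmol/L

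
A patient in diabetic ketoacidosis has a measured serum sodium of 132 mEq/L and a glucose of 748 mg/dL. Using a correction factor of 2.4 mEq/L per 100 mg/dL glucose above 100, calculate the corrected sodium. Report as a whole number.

148 mEq/L

Corrected Na = measured Na + 2.4 · (glucose − 100)/100
= 132 + 2.4 · (748 − 100)/100
= 132 + 15.6
= 147.6 mEq/L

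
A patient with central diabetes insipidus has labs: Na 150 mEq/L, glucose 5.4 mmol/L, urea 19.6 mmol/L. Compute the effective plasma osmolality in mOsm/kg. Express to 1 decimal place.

305.4 mOsm/kg

Effective osmolality excludes urea (freely permeant across cell membranes):
2·Na + glucose
= 2·150 + 5.4
= 300 + 5.4
= 305.4 mOsm/kg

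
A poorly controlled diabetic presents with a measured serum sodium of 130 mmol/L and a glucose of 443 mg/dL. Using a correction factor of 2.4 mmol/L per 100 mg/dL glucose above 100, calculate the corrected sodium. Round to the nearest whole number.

138 mmol/L

Corrected Na = measured Na + 2.4 · (glucose − 100)/100
= 130 + 2.4 · (443 − 100)/100
= 130 + 8.2
= 138.2 mmol/L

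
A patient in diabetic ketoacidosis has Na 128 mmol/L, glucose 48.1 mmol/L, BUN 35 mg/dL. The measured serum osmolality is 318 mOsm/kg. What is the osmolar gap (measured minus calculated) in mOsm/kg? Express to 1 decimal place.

Calculated osmolality = 2·Na + glucose + BUN/2.8
= 2·128 + 48.1 + 35/2.8
= 256 + 48.10 + 12.50
= 316.6 mOsm/kg ≈ 316.6 mOsm/kg
Osmolar gap = measured − calculated = 318 − 316.6 = 1.4 mOsm/kg

1.4 mOsm/kg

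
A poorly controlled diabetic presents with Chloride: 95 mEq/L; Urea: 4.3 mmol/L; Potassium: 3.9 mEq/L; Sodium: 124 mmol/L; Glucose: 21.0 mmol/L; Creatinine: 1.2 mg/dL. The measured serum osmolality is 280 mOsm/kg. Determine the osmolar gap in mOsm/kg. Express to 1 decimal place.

Calculated osmolality = 2·Na + glucose + urea
= 2·124 + 21 + 4.3
= 248 + 21 + 4.30
= 273.3 mOsm/kg ≈ 273.3 mOsm/kg
Osmolar gap = measured − calculated = 280 − 273.3 = 6.7 mOsm/kg

6.7 mOsm/kg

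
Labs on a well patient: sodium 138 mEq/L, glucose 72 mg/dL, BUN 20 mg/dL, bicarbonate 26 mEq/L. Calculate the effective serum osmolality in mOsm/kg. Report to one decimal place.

Effective osmolality excludes urea (freely permeant across cell membranes):
2·Na + glucose/18
= 2·138 + 72/18
= 276 + 4
= 280 mOsm/kg

280.0 mOsm/kg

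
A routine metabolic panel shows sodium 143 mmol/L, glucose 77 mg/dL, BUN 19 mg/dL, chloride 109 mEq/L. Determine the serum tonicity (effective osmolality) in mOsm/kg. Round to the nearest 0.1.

290.3 mOsm/kg

Effective osmolality excludes urea (freely permeant across cell membranes):
2·Na + glucose/18
= 2·143 + 77/18
= 286 + 4.28
= 290.28 mOsm/kg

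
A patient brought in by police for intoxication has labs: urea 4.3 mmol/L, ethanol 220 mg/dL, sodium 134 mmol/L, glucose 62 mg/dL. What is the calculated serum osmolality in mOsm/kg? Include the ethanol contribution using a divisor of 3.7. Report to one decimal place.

335.2 mOsm/kg

Calculated osmolality = 2·Na + glucose/18 + urea + ethanol/3.7
= 2·134 + 62/18 + 4.3 + 220/3.7
= 268 + 3.44 + 4.30 + 59.46
= 335.2 mOsm/kg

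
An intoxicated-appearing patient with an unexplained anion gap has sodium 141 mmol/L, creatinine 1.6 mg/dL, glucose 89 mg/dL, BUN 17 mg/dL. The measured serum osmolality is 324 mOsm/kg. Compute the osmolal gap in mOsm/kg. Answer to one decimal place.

Calculated osmolality = 2·Na + glucose/18 + BUN/2.8
= 2·141 + 89/18 + 17/2.8
= 282 + 4.94 + 6.07
= 293.01 mOsm/kg ≈ 293.0 mOsm/kg
Osmolar gap = measured − calculated = 324 − 293.0 = 31.0 mOsm/kg

31.0 mOsm/kg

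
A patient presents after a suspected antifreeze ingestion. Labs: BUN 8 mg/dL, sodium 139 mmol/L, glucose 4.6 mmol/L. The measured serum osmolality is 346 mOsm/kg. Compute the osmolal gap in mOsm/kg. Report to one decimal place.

Calculated osmolality = 2·Na + glucose + BUN/2.8
= 2·139 + 4.6 + 8/2.8
= 278 + 4.60 + 2.86
= 285.46 mOsm/kg ≈ 285.5 mOsm/kg
Osmolar gap = measured − calculated = 346 − 285.5 = 60.5 mOsm/kg

60.5 mOsm/kg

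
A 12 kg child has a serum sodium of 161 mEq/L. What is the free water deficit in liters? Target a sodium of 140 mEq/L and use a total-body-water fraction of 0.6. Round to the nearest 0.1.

1.1 L

TBW = 0.6 · 12 = 7.2 L
Free water deficit = TBW · (Na/140 − 1)
= 7.2 · (161/140 − 1)
= 7.2 · 0.15
= 1.08 L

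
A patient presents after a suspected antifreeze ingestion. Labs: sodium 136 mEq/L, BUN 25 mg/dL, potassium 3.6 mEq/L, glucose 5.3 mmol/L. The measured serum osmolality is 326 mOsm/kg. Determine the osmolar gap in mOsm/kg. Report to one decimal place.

39.8 mOsm/kg

Calculated osmolality = 2·Na + glucose + BUN/2.8
= 2·136 + 5.3 + 25/2.8
= 272 + 5.30 + 8.93
= 286.23 mOsm/kg ≈ 286.2 mOsm/kg
Osmolar gap = measured − calculated = 326 − 286.2 = 39.8 mOsm/kg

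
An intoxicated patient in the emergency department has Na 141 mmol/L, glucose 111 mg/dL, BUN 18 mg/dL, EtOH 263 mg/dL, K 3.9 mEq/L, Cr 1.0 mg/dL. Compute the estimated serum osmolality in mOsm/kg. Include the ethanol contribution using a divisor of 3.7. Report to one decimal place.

365.7 mOsm/kg

Calculated osmolality = 2·Na + glucose/18 + BUN/2.8 + ethanol/3.7
= 2·141 + 111/18 + 18/2.8 + 263/3.7
= 282 + 6.17 + 6.43 + 71.08
= 365.68 mOsm/kg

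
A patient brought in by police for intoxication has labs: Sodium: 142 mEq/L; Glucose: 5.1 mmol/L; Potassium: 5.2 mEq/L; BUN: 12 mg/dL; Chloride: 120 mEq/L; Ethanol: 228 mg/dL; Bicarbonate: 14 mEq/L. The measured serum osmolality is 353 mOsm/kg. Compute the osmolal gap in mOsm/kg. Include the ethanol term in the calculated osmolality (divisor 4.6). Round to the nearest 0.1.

10.0 mOsm/kg

Calculated osmolality = 2·Na + glucose + BUN/2.8 + ethanol/4.6
= 2·142 + 5.1 + 12/2.8 + 228/4.6
= 284 + 5.10 + 4.29 + 49.57
= 342.96 mOsm/kg ≈ 343.0 mOsm/kg
Osmolar gap = measured − calculated = 353 − 343.0 = 10.0 mOsm/kg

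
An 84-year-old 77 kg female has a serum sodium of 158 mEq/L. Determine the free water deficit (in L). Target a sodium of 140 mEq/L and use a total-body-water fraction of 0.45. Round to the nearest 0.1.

TBW = 0.45 · 77 = 34.65 L
Free water deficit = TBW · (Na/140 − 1)
= 34.65 · (158/140 − 1)
= 34.65 · 0.1286
= 4.46 L

4.5 L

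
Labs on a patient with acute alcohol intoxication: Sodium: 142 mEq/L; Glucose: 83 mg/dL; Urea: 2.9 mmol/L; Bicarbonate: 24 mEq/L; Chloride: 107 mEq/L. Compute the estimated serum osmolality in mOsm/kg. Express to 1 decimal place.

Calculated osmolality = 2·Na + glucose/18 + urea
= 2·142 + 83/18 + 2.9
= 284 + 4.61 + 2.90
= 291.51 mOsm/kg

291.5 mOsm/kg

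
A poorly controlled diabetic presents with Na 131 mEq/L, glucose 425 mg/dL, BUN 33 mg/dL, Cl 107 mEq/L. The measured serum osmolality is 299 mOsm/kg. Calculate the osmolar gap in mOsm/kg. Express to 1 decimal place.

Calculated osmolality = 2·Na + glucose/18 + BUN/2.8
= 2·131 + 425/18 + 33/2.8
= 262 + 23.61 + 11.79
= 297.4 mOsm/kg ≈ 297.4 mOsm/kg
Osmolar gap = measured − calculated = 299 − 297.4 = 1.6 mOsm/kg

1.6 mOsm/kg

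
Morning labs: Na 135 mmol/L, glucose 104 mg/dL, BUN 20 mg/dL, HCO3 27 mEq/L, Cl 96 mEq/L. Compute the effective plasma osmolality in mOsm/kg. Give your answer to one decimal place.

275.8 mOsm/kg

Effective osmolality excludes urea (freely permeant across cell membranes):
2·Na + glucose/18
= 2·135 + 104/18
= 270 + 5.78
= 275.78 mOsm/kg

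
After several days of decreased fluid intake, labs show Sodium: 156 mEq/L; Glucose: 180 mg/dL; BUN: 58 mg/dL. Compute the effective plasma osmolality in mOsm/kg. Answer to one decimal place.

Effective osmolality excludes urea (freely permeant across cell membranes):
2·Na + glucose/18
= 2·156 + 180/18
= 312 + 10
= 322 mOsm/kg

322.0 mOsm/kg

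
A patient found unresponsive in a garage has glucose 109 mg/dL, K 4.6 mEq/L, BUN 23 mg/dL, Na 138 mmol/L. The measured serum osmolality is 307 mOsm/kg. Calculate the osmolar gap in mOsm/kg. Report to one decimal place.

16.7 mOsm/kg

Calculated osmolality = 2·Na + glucose/18 + BUN/2.8
= 2·138 + 109/18 + 23/2.8
= 276 + 6.06 + 8.21
= 290.27 mOsm/kg ≈ 290.3 mOsm/kg
Osmolar gap = measured − calculated = 307 − 290.3 = 16.7 mOsm/kg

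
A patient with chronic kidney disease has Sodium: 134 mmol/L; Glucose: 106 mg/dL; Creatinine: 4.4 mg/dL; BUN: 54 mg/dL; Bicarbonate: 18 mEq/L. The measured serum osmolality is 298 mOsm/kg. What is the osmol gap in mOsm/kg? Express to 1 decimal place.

Calculated osmolality = 2·Na + glucose/18 + BUN/2.8
= 2·134 + 106/18 + 54/2.8
= 268 + 5.89 + 19.29
= 293.18 mOsm/kg ≈ 293.2 mOsm/kg
Osmolar gap = measured − calculated = 298 − 293.2 = 4.8 mOsm/kg

4.8 mOsm/kg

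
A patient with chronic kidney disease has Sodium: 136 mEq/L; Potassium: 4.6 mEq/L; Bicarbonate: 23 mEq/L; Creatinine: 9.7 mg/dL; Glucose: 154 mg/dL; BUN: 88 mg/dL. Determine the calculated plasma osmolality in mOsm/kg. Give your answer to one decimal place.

312.0 mOsm/kg

Calculated osmolality = 2·Na + glucose/18 + BUN/2.8
= 2·136 + 154/18 + 88/2.8
= 272 + 8.56 + 31.43
= 311.99 mOsm/kg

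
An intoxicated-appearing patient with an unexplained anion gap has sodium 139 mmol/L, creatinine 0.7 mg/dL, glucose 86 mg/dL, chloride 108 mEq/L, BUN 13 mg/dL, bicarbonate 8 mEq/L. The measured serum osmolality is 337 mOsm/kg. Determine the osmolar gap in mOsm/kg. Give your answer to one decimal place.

Calculated osmolality = 2·Na + glucose/18 + BUN/2.8
= 2·139 + 86/18 + 13/2.8
= 278 + 4.78 + 4.64
= 287.42 mOsm/kg ≈ 287.4 mOsm/kg
Osmolar gap = measured − calculated = 337 − 287.4 = 49.6 mOsm/kg

49.6 mOsm/kg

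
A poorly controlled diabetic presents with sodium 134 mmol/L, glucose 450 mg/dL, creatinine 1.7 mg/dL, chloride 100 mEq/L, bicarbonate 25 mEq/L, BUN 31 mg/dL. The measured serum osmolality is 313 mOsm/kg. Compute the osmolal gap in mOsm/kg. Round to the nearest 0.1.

Calculated osmolality = 2·Na + glucose/18 + BUN/2.8
= 2·134 + 450/18 + 31/2.8
= 268 + 25 + 11.07
= 304.07 mOsm/kg ≈ 304.1 mOsm/kg
Osmolar gap = measured − calculated = 313 − 304.1 = 8.9 mOsm/kg

8.9 mOsm/kg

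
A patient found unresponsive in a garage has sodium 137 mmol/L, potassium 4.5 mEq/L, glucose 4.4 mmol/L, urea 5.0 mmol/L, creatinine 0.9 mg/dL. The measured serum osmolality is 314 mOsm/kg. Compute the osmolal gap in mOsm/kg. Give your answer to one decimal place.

Calculated osmolality = 2·Na + glucose + urea
= 2·137 + 4.4 + 5
= 274 + 4.40 + 5
= 283.4 mOsm/kg ≈ 283.4 mOsm/kg
Osmolar gap = measured − calculated = 314 − 283.4 = 30.6 mOsm/kg

30.6 mOsm/kg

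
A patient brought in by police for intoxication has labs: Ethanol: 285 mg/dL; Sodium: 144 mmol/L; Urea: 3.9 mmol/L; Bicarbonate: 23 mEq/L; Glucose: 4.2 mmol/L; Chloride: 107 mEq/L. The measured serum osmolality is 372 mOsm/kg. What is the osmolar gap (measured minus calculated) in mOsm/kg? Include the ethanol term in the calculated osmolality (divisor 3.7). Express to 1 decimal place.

Calculated osmolality = 2·Na + glucose + urea + ethanol/3.7
= 2·144 + 4.2 + 3.9 + 285/3.7
= 288 + 4.20 + 3.90 + 77.03
= 373.13 mOsm/kg ≈ 373.1 mOsm/kg
Osmolar gap = measured − calculated = 372 − 373.1 = -1.1 mOsm/kg

-1.1 mOsm/kg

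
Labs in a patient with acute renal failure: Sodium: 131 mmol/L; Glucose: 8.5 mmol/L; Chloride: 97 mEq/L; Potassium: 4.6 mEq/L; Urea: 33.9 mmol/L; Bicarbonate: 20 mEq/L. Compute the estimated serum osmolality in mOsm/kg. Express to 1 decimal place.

Calculated osmolality = 2·Na + glucose + urea
= 2·131 + 8.5 + 33.9
= 262 + 8.50 + 33.90
= 304.4 mOsm/kg

304.4 mOsm/kg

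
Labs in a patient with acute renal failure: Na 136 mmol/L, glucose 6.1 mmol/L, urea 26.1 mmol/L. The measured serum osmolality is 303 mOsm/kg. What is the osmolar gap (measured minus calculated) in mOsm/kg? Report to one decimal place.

-1.2 mOsm/kg

Calculated osmolality = 2·Na + glucose + urea
= 2·136 + 6.1 + 26.1
= 272 + 6.10 + 26.10
= 304.2 mOsm/kg ≈ 304.2 mOsm/kg
Osmolar gap = measured − calculated = 303 − 304.2 = -1.2 mOsm/kg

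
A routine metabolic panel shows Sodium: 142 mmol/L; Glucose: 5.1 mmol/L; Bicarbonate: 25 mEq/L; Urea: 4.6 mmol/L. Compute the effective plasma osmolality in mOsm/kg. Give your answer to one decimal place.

Effective osmolality excludes urea (freely permeant across cell membranes):
2·Na + glucose
= 2·142 + 5.1
= 284 + 5.1
= 289.1 mOsm/kg

289.1 mOsm/kg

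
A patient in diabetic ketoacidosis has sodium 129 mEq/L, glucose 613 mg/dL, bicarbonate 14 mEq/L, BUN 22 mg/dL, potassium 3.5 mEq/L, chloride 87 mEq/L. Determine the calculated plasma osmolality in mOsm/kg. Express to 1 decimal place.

299.9 mOsm/kg

Calculated osmolality = 2·Na + glucose/18 + BUN/2.8
= 2·129 + 613/18 + 22/2.8
= 258 + 34.06 + 7.86
= 299.92 mOsm/kg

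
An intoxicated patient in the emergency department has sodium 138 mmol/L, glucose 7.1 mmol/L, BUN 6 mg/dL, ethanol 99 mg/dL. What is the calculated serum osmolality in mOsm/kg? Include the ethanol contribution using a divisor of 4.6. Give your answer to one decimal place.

306.8 mOsm/kg

Calculated osmolality = 2·Na + glucose + BUN/2.8 + ethanol/4.6
= 2·138 + 7.1 + 6/2.8 + 99/4.6
= 276 + 7.10 + 2.14 + 21.52
= 306.76 mOsm/kg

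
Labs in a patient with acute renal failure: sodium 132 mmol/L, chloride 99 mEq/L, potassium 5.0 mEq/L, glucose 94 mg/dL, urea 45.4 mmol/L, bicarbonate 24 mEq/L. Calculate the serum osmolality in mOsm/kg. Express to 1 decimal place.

314.6 mOsm/kg

Calculated osmolality = 2·Na + glucose/18 + urea
= 2·132 + 94/18 + 45.4
= 264 + 5.22 + 45.40
= 314.62 mOsm/kg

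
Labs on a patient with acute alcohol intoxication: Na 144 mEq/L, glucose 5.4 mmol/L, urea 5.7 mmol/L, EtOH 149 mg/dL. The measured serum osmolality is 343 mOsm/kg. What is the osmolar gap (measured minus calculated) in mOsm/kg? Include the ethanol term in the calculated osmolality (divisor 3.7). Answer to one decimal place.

3.6 mOsm/kg

Calculated osmolality = 2·Na + glucose + urea + ethanol/3.7
= 2·144 + 5.4 + 5.7 + 149/3.7
= 288 + 5.40 + 5.70 + 40.27
= 339.37 mOsm/kg ≈ 339.4 mOsm/kg
Osmolar gap = measured − calculated = 343 − 339.4 = 3.6 mOsm/kg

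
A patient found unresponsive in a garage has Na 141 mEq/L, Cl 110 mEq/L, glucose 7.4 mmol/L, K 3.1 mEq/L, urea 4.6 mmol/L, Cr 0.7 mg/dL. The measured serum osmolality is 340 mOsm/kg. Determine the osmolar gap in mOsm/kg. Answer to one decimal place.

46.0 mOsm/kg

Calculated osmolality = 2·Na + glucose + urea
= 2·141 + 7.4 + 4.6
= 282 + 7.40 + 4.60
= 294 mOsm/kg ≈ 294.0 mOsm/kg
Osmolar gap = measured − calculated = 340 − 294.0 = 46.0 mOsm/kg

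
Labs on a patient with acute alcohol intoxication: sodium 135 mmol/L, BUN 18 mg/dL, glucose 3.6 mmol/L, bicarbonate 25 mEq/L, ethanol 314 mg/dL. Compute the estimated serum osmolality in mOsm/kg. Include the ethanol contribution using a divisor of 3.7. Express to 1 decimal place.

Calculated osmolality = 2·Na + glucose + BUN/2.8 + ethanol/3.7
= 2·135 + 3.6 + 18/2.8 + 314/3.7
= 270 + 3.60 + 6.43 + 84.86
= 364.89 mOsm/kg

364.9 mOsm/kg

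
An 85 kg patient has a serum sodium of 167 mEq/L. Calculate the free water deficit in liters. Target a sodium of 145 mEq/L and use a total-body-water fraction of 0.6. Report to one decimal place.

TBW = 0.6 · 85 = 51 L
Free water deficit = TBW · (Na/145 − 1)
= 51 · (167/145 − 1)
= 51 · 0.1517
= 7.74 L

7.7 L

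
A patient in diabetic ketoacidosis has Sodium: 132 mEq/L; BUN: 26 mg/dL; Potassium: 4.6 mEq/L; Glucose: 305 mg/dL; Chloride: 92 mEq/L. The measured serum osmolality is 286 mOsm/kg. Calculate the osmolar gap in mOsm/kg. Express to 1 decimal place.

-4.2 mOsm/kg

Calculated osmolality = 2·Na + glucose/18 + BUN/2.8
= 2·132 + 305/18 + 26/2.8
= 264 + 16.94 + 9.29
= 290.23 mOsm/kg ≈ 290.2 mOsm/kg
Osmolar gap = measured − calculated = 286 − 290.2 = -4.2 mOsm/kg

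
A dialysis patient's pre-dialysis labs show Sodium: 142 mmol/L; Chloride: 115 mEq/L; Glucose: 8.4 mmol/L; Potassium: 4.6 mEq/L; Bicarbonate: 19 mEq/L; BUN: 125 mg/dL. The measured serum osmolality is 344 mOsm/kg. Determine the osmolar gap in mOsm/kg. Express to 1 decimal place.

Calculated osmolality = 2·Na + glucose + BUN/2.8
= 2·142 + 8.4 + 125/2.8
= 284 + 8.40 + 44.64
= 337.04 mOsm/kg ≈ 337.0 mOsm/kg
Osmolar gap = measured − calculated = 344 − 337.0 = 7.0 mOsm/kg

7.0 mOsm/kg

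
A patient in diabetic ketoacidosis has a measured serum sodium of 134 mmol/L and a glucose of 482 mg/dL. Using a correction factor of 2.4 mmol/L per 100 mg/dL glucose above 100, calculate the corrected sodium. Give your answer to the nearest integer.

Corrected Na = measured Na + 2.4 · (glucose − 100)/100
= 134 + 2.4 · (482 − 100)/100
= 134 + 9.2
= 143.2 mmol/L

143 mmol/L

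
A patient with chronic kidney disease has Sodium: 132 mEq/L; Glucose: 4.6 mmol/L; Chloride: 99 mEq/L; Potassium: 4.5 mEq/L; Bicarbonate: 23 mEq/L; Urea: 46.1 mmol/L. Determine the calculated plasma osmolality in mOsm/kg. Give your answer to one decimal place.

314.7 mOsm/kg

Calculated osmolality = 2·Na + glucose + urea
= 2·132 + 4.6 + 46.1
= 264 + 4.60 + 46.10
= 314.7 mOsm/kg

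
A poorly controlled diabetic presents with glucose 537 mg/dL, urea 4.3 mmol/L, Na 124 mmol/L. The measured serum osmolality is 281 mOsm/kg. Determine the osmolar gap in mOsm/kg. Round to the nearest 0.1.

-1.1 mOsm/kg

Calculated osmolality = 2·Na + glucose/18 + urea
= 2·124 + 537/18 + 4.3
= 248 + 29.83 + 4.30
= 282.13 mOsm/kg ≈ 282.1 mOsm/kg
Osmolar gap = measured − calculated = 281 − 282.1 = -1.1 mOsm/kg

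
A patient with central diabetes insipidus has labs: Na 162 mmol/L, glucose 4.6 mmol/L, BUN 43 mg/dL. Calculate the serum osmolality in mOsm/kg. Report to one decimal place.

Calculated osmolality = 2·Na + glucose + BUN/2.8
= 2·162 + 4.6 + 43/2.8
= 324 + 4.60 + 15.36
= 343.96 mOsm/kg

344.0 mOsm/kg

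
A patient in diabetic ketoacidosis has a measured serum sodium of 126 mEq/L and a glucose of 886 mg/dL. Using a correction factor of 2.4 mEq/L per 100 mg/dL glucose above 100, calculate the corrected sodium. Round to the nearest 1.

Corrected Na = measured Na + 2.4 · (glucose − 100)/100
= 126 + 2.4 · (886 − 100)/100
= 126 + 18.9
= 144.9 mEq/L

145 mEq/L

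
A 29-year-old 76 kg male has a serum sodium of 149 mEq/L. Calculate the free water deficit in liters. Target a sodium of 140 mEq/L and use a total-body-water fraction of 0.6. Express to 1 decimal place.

TBW = 0.6 · 76 = 45.6 L
Free water deficit = TBW · (Na/140 − 1)
= 45.6 · (149/140 − 1)
= 45.6 · 0.0643
= 2.93 L

2.9 L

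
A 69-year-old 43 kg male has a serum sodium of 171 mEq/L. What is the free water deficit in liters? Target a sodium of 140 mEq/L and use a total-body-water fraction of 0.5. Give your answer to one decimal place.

4.8 L

TBW = 0.5 · 43 = 21.5 L
Free water deficit = TBW · (Na/140 − 1)
= 21.5 · (171/140 − 1)
= 21.5 · 0.2214
= 4.76 L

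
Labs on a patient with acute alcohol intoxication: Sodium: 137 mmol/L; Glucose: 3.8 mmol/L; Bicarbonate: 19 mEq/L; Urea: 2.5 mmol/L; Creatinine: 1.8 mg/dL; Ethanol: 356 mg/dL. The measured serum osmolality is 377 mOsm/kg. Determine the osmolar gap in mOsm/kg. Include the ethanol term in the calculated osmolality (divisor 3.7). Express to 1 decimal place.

Calculated osmolality = 2·Na + glucose + urea + ethanol/3.7
= 2·137 + 3.8 + 2.5 + 356/3.7
= 274 + 3.80 + 2.50 + 96.22
= 376.52 mOsm/kg ≈ 376.5 mOsm/kg
Osmolar gap = measured − calculated = 377 − 376.5 = 0.5 mOsm/kg

0.5 mOsm/kg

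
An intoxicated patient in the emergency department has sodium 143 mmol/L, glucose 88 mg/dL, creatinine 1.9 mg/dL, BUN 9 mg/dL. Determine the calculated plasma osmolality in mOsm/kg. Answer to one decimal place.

294.1 mOsm/kg

Calculated osmolality = 2·Na + glucose/18 + BUN/2.8
= 2·143 + 88/18 + 9/2.8
= 286 + 4.89 + 3.21
= 294.1 mOsm/kg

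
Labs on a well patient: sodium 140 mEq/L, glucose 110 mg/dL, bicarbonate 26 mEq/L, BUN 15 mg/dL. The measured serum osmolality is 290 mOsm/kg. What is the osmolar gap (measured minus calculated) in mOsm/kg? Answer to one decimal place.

Calculated osmolality = 2·Na + glucose/18 + BUN/2.8
= 2·140 + 110/18 + 15/2.8
= 280 + 6.11 + 5.36
= 291.47 mOsm/kg ≈ 291.5 mOsm/kg
Osmolar gap = measured − calculated = 290 − 291.5 = -1.5 mOsm/kg

-1.5 mOsm/kg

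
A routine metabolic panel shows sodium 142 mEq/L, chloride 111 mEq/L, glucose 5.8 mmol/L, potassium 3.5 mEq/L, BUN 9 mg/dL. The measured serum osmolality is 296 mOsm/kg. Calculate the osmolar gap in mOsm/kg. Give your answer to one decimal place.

Calculated osmolality = 2·Na + glucose + BUN/2.8
= 2·142 + 5.8 + 9/2.8
= 284 + 5.80 + 3.21
= 293.01 mOsm/kg ≈ 293.0 mOsm/kg
Osmolar gap = measured − calculated = 296 − 293.0 = 3.0 mOsm/kg

3.0 mOsm/kg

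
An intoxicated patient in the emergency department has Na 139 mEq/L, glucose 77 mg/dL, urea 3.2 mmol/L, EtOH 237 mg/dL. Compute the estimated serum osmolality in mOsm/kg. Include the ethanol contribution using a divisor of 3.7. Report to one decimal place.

349.5 mOsm/kg

Calculated osmolality = 2·Na + glucose/18 + urea + ethanol/3.7
= 2·139 + 77/18 + 3.2 + 237/3.7
= 278 + 4.28 + 3.20 + 64.05
= 349.53 mOsm/kg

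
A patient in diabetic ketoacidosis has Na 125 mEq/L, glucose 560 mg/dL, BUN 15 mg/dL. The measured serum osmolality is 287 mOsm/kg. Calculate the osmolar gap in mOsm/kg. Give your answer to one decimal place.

0.5 mOsm/kg

Calculated osmolality = 2·Na + glucose/18 + BUN/2.8
= 2·125 + 560/18 + 15/2.8
= 250 + 31.11 + 5.36
= 286.47 mOsm/kg ≈ 286.5 mOsm/kg
Osmolar gap = measured − calculated = 287 − 286.5 = 0.5 mOsm/kg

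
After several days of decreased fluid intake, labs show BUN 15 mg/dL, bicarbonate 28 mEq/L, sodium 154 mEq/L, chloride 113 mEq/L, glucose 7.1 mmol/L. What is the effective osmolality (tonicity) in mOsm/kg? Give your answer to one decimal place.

315.1 mOsm/kg

Effective osmolality excludes urea (freely permeant across cell membranes):
2·Na + glucose
= 2·154 + 7.1
= 308 + 7.1
= 315.1 mOsm/kg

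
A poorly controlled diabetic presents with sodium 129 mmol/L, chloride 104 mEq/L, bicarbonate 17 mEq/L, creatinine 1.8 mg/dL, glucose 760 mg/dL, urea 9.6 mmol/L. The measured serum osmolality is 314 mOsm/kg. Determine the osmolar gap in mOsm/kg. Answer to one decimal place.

Calculated osmolality = 2·Na + glucose/18 + urea
= 2·129 + 760/18 + 9.6
= 258 + 42.22 + 9.60
= 309.82 mOsm/kg ≈ 309.8 mOsm/kg
Osmolar gap = measured − calculated = 314 − 309.8 = 4.2 mOsm/kg

4.2 mOsm/kg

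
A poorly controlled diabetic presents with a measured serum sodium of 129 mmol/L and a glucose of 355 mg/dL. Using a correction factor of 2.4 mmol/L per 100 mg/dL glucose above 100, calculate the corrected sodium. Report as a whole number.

Corrected Na = measured Na + 2.4 · (glucose − 100)/100
= 129 + 2.4 · (355 − 100)/100
= 129 + 6.1
= 135.1 mmol/L

135 mmol/L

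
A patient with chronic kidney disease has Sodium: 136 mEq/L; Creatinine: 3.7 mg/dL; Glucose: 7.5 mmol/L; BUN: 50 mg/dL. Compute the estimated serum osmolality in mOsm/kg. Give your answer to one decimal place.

Calculated osmolality = 2·Na + glucose + BUN/2.8
= 2·136 + 7.5 + 50/2.8
= 272 + 7.50 + 17.86
= 297.36 mOsm/kg

297.4 mOsm/kg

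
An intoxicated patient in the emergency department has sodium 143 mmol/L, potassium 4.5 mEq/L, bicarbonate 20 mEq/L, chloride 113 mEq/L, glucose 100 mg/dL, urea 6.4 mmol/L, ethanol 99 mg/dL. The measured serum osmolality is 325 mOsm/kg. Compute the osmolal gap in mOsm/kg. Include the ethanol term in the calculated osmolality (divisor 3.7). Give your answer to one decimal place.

Calculated osmolality = 2·Na + glucose/18 + urea + ethanol/3.7
= 2·143 + 100/18 + 6.4 + 99/3.7
= 286 + 5.56 + 6.40 + 26.76
= 324.72 mOsm/kg ≈ 324.7 mOsm/kg
Osmolar gap = measured − calculated = 325 − 324.7 = 0.3 mOsm/kg

0.3 mOsm/kg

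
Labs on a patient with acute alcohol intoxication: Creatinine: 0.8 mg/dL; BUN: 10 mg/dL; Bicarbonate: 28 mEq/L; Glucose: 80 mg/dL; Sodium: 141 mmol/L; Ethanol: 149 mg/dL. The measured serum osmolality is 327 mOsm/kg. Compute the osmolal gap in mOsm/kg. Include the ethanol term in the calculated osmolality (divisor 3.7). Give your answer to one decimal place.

Calculated osmolality = 2·Na + glucose/18 + BUN/2.8 + ethanol/3.7
= 2·141 + 80/18 + 10/2.8 + 149/3.7
= 282 + 4.44 + 3.57 + 40.27
= 330.28 mOsm/kg ≈ 330.3 mOsm/kg
Osmolar gap = measured − calculated = 327 − 330.3 = -3.3 mOsm/kg

-3.3 mOsm/kg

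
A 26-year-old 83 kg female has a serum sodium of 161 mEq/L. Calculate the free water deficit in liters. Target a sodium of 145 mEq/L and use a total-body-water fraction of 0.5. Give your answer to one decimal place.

TBW = 0.5 · 83 = 41.5 L
Free water deficit = TBW · (Na/145 − 1)
= 41.5 · (161/145 − 1)
= 41.5 · 0.1103
= 4.58 L

4.6 L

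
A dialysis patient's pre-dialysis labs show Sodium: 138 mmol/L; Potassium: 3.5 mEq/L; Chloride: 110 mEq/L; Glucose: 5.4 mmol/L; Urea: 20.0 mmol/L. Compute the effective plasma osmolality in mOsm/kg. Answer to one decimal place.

Effective osmolality excludes urea (freely permeant across cell membranes):
2·Na + glucose
= 2·138 + 5.4
= 276 + 5.4
= 281.4 mOsm/kg

281.4 mOsm/kg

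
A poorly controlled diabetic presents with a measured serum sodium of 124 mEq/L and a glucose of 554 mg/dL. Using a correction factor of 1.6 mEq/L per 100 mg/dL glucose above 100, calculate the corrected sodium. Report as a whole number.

131 mEq/L

Corrected Na = measured Na + 1.6 · (glucose − 100)/100
= 124 + 1.6 · (554 − 100)/100
= 124 + 7.3
= 131.3 mEq/L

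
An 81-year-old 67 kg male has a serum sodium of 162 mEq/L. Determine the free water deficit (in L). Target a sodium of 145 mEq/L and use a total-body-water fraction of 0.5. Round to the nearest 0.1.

3.9 L

TBW = 0.5 · 67 = 33.5 L
Free water deficit = TBW · (Na/145 − 1)
= 33.5 · (162/145 − 1)
= 33.5 · 0.1172
= 3.93 L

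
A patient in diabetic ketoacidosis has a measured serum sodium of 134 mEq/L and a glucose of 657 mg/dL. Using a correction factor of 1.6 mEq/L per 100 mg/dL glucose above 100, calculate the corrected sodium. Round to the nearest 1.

Corrected Na = measured Na + 1.6 · (glucose − 100)/100
= 134 + 1.6 · (657 − 100)/100
= 134 + 8.9
= 142.9 mEq/L

143 mEq/L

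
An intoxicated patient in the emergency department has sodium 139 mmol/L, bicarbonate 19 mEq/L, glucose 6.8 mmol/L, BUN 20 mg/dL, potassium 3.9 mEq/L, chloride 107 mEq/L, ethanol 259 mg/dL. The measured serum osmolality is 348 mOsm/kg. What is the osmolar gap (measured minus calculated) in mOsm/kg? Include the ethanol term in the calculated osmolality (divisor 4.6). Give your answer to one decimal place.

Calculated osmolality = 2·Na + glucose + BUN/2.8 + ethanol/4.6
= 2·139 + 6.8 + 20/2.8 + 259/4.6
= 278 + 6.80 + 7.14 + 56.30
= 348.24 mOsm/kg ≈ 348.2 mOsm/kg
Osmolar gap = measured − calculated = 348 − 348.2 = -0.2 mOsm/kg

-0.2 mOsm/kg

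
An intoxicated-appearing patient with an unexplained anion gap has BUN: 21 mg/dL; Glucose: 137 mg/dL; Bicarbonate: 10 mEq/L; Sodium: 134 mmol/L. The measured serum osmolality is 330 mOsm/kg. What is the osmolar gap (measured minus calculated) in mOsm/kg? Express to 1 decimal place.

46.9 mOsm/kg

Calculated osmolality = 2·Na + glucose/18 + BUN/2.8
= 2·134 + 137/18 + 21/2.8
= 268 + 7.61 + 7.50
= 283.11 mOsm/kg ≈ 283.1 mOsm/kg
Osmolar gap = measured − calculated = 330 − 283.1 = 46.9 mOsm/kg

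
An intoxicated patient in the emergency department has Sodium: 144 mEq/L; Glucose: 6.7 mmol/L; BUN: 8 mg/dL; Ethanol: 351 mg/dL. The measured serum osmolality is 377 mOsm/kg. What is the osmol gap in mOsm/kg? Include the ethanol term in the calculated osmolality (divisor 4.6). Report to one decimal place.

3.1 mOsm/kg

Calculated osmolality = 2·Na + glucose + BUN/2.8 + ethanol/4.6
= 2·144 + 6.7 + 8/2.8 + 351/4.6
= 288 + 6.70 + 2.86 + 76.30
= 373.86 mOsm/kg ≈ 373.9 mOsm/kg
Osmolar gap = measured − calculated = 377 − 373.9 = 3.1 mOsm/kg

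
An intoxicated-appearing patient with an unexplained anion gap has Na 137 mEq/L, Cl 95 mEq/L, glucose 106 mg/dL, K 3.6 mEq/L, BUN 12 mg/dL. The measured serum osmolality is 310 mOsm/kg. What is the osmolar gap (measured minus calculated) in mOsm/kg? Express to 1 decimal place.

Calculated osmolality = 2·Na + glucose/18 + BUN/2.8
= 2·137 + 106/18 + 12/2.8
= 274 + 5.89 + 4.29
= 284.18 mOsm/kg ≈ 284.2 mOsm/kg
Osmolar gap = measured − calculated = 310 − 284.2 = 25.8 mOsm/kg

25.8 mOsm/kg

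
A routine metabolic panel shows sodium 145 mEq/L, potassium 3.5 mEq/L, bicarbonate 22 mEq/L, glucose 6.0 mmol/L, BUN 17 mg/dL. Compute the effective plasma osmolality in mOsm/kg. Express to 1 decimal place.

Effective osmolality excludes urea (freely permeant across cell membranes):
2·Na + glucose
= 2·145 + 6
= 290 + 6
= 296 mOsm/kg

296.0 mOsm/kg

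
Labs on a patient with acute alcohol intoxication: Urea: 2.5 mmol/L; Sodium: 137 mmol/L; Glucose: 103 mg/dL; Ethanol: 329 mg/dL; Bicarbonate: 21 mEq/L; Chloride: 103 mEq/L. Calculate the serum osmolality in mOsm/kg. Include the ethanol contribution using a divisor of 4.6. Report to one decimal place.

353.7 mOsm/kg

Calculated osmolality = 2·Na + glucose/18 + urea + ethanol/4.6
= 2·137 + 103/18 + 2.5 + 329/4.6
= 274 + 5.72 + 2.50 + 71.52
= 353.74 mOsm/kg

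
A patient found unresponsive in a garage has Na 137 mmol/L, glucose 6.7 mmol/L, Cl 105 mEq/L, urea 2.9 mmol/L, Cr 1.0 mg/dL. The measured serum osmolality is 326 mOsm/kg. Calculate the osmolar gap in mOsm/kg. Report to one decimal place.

42.4 mOsm/kg

Calculated osmolality = 2·Na + glucose + urea
= 2·137 + 6.7 + 2.9
= 274 + 6.70 + 2.90
= 283.6 mOsm/kg ≈ 283.6 mOsm/kg
Osmolar gap = measured − calculated = 326 − 283.6 = 42.4 mOsm/kg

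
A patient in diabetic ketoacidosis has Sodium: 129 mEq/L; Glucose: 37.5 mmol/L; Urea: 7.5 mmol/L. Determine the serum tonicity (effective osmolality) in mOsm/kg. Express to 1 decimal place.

Effective osmolality excludes urea (freely permeant across cell membranes):
2·Na + glucose
= 2·129 + 37.5
= 258 + 37.5
= 295.5 mOsm/kg

295.5 mOsm/kg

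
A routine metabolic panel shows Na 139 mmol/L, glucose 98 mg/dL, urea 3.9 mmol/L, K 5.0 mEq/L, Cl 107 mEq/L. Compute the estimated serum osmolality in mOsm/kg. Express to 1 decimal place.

287.3 mOsm/kg

Calculated osmolality = 2·Na + glucose/18 + urea
= 2·139 + 98/18 + 3.9
= 278 + 5.44 + 3.90
= 287.34 mOsm/kg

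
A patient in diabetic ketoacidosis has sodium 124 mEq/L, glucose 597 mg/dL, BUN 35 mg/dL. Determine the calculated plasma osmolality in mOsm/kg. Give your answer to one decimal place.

Calculated osmolality = 2·Na + glucose/18 + BUN/2.8
= 2·124 + 597/18 + 35/2.8
= 248 + 33.17 + 12.50
= 293.67 mOsm/kg

293.7 mOsm/kg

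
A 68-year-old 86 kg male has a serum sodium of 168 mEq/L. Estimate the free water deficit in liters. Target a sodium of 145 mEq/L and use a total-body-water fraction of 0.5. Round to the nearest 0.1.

6.8 L

TBW = 0.5 · 86 = 43 L
Free water deficit = TBW · (Na/145 − 1)
= 43 · (168/145 − 1)
= 43 · 0.1586
= 6.82 L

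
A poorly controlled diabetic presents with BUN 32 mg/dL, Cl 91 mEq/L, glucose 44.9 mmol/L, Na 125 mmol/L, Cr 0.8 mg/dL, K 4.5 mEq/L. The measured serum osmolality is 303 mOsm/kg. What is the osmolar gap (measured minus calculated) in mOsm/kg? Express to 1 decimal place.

Calculated osmolality = 2·Na + glucose + BUN/2.8
= 2·125 + 44.9 + 32/2.8
= 250 + 44.90 + 11.43
= 306.33 mOsm/kg ≈ 306.3 mOsm/kg
Osmolar gap = measured − calculated = 303 − 306.3 = -3.3 mOsm/kg

-3.3 mOsm/kg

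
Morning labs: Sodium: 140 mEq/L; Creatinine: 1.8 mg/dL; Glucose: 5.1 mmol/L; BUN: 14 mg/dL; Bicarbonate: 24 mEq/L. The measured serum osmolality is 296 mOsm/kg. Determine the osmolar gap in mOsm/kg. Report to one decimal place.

Calculated osmolality = 2·Na + glucose + BUN/2.8
= 2·140 + 5.1 + 14/2.8
= 280 + 5.10 + 5
= 290.1 mOsm/kg ≈ 290.1 mOsm/kg
Osmolar gap = measured − calculated = 296 − 290.1 = 5.9 mOsm/kg

5.9 mOsm/kg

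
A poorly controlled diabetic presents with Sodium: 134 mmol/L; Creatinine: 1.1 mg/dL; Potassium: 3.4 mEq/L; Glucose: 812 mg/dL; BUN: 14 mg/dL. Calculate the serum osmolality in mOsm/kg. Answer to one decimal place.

Calculated osmolality = 2·Na + glucose/18 + BUN/2.8
= 2·134 + 812/18 + 14/2.8
= 268 + 45.11 + 5
= 318.11 mOsm/kg

318.1 mOsm/kg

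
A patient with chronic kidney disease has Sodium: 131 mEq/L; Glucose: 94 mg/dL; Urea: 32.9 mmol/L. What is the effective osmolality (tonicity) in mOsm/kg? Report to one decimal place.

267.2 mOsm/kg

Effective osmolality excludes urea (freely permeant across cell membranes):
2·Na + glucose/18
= 2·131 + 94/18
= 262 + 5.22
= 267.22 mOsm/kg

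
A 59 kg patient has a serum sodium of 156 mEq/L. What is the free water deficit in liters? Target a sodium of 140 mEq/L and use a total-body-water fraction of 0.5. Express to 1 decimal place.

3.4 L

TBW = 0.5 · 59 = 29.5 L
Free water deficit = TBW · (Na/140 − 1)
= 29.5 · (156/140 − 1)
= 29.5 · 0.1143
= 3.37 L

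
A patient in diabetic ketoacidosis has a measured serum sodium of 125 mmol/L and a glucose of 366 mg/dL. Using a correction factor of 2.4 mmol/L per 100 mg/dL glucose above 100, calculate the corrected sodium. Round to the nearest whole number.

Corrected Na = measured Na + 2.4 · (glucose − 100)/100
= 125 + 2.4 · (366 − 100)/100
= 125 + 6.4
= 131.4 mmol/L

131 mmol/L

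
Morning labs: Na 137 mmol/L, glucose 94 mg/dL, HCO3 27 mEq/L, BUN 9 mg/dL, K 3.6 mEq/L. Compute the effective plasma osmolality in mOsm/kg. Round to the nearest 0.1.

279.2 mOsm/kg

Effective osmolality excludes urea (freely permeant across cell membranes):
2·Na + glucose/18
= 2·137 + 94/18
= 274 + 5.22
= 279.22 mOsm/kg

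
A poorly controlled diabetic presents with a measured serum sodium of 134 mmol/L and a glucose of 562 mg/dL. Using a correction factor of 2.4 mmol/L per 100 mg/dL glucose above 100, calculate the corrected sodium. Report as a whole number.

Corrected Na = measured Na + 2.4 · (glucose − 100)/100
= 134 + 2.4 · (562 − 100)/100
= 134 + 11.1
= 145.1 mmol/L

145 mmol/L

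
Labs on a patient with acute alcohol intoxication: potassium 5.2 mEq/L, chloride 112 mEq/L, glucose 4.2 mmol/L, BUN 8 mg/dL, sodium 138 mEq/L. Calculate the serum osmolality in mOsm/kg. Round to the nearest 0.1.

Calculated osmolality = 2·Na + glucose + BUN/2.8
= 2·138 + 4.2 + 8/2.8
= 276 + 4.20 + 2.86
= 283.06 mOsm/kg

283.1 mOsm/kg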